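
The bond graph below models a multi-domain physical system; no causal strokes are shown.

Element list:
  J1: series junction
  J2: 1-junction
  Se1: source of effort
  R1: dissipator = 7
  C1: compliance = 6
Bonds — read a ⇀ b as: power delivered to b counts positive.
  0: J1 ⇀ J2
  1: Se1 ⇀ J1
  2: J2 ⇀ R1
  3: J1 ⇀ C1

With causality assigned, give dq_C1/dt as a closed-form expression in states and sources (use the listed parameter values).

dq_C1/dt = E_Se1/7 - q_C1/42

bond 1 →J1  (Se1: effort source, stroke at far end)
bond 3 →J1  (C1 outputs effort q/C1)
bond 0 →J2  (J1: last free bond brings flow in)
bond 2 →R1  (only one flow-in slot at J2)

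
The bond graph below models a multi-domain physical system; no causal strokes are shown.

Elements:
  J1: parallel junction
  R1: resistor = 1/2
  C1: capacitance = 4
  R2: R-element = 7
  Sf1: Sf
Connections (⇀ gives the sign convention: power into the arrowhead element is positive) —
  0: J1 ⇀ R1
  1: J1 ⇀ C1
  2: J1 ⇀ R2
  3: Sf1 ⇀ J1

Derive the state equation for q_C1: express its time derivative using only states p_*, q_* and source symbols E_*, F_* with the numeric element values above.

dq_C1/dt = F_Sf1 - 15*q_C1/28

b3 stroke→Sf1  (Sf1 fixes flow; stroke at Sf1)
b1 stroke→J1  (prefer integral on C1)
b0 stroke→R1  (J1 effort already set via bond 1)
b2 stroke→R2  (0-jn J1 has e-setter on 1)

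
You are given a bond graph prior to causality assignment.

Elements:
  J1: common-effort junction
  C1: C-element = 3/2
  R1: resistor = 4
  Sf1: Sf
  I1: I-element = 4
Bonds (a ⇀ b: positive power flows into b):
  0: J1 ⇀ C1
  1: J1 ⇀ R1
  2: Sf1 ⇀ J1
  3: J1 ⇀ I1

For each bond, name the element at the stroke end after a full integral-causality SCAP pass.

#2 →Sf1  (source Sf1 imposes f)
#0 →J1  (C1 integral (e out))
#1 →R1  (common-e at J1 fixed by 0)
#3 →I1  (J1: bond 0 brought effort, rest push out)

#0 stroke at J1
#1 stroke at R1
#2 stroke at Sf1
#3 stroke at I1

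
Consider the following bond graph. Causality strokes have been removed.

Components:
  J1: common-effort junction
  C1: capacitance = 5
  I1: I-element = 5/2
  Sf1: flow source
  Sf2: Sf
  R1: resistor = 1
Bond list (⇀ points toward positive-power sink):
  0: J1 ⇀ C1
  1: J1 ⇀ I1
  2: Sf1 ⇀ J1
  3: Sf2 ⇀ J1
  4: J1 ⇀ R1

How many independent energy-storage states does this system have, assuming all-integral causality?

#2 →Sf1  (Sf1 (Sf) sets flow on bond)
#3 →Sf2  (Sf2: flow source, stroke at near end)
#0 →J1  (C1 integral (e out))
#1 →I1  (common-e at J1 fixed by 0)
#4 →R1  (J1 effort already set via bond 0)

2  (C1, I1 all integral)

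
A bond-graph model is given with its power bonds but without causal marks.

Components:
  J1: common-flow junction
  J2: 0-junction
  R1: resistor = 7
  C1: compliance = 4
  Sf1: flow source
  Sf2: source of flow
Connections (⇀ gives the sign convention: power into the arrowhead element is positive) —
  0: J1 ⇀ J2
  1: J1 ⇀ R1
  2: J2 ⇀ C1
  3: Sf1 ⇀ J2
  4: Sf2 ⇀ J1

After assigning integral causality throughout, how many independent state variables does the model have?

bond 3 |Sf1  (Sf1 fixes flow; stroke at Sf1)
bond 4 |Sf2  (Sf2 (Sf) sets flow on bond)
bond 0 |J1  (J1 flow already set via bond 4)
bond 1 |J1  (J1: bond 4 brought flow, rest push out)
bond 2 |J2  (J2 needs exactly one e-in)

1  (C1 all integral)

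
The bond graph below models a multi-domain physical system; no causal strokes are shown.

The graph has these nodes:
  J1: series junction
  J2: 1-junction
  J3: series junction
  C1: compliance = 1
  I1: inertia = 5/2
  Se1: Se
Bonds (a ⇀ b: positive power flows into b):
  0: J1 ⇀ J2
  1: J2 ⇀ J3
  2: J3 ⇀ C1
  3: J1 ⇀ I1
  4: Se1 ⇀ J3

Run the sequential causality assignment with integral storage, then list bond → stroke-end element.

b0 →J1
b1 →J2
b2 →J3
b3 →I1
b4 →J3

bond 4 stroke→J3  (Se1 fixes effort; stroke away)
bond 2 stroke→J3  (prefer integral on C1)
bond 1 stroke→J2  (closing 1-jn rule on J3)
bond 0 stroke→J1  (J2 needs exactly one f-in)
bond 3 stroke→I1  (only one flow-in slot at J1)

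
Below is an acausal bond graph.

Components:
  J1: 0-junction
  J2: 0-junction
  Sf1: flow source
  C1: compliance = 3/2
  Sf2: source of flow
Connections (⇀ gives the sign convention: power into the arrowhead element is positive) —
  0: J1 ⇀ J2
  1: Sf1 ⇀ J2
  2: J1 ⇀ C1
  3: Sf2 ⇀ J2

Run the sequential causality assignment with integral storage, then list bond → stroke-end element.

β1 stroke→Sf1  (Sf1: flow source, stroke at near end)
β3 stroke→Sf2  (Sf2: flow source, stroke at near end)
β0 stroke→J2  (only one effort-in slot at J2)
β2 stroke→J1  (J1: last free bond brings effort in)

b0 stroke at J2
b1 stroke at Sf1
b2 stroke at J1
b3 stroke at Sf2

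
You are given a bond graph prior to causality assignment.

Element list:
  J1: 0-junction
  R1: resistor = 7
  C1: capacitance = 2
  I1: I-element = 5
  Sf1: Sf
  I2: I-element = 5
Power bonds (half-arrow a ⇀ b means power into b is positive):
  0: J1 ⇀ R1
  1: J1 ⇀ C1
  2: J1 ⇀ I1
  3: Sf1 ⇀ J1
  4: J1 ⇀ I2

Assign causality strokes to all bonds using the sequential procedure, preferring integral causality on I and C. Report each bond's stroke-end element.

b0 stroke at R1
b1 stroke at J1
b2 stroke at I1
b3 stroke at Sf1
b4 stroke at I2

#3 |Sf1  (Sf1 fixes flow; stroke at Sf1)
#1 |J1  (prefer integral on C1)
#0 |R1  (0-jn J1 has e-setter on 1)
#2 |I1  (common-e at J1 fixed by 1)
#4 |I2  (common-e at J1 fixed by 1)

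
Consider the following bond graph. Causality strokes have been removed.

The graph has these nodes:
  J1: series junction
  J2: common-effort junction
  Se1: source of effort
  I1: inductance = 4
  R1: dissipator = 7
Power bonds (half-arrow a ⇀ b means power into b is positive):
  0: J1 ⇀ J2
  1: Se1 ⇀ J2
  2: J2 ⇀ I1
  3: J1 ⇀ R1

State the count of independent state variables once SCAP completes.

1  (I1 all integral)

b1 stroke at J2  (Se1: effort source, stroke at far end)
b0 stroke at J1  (0-jn J2 has e-setter on 1)
b2 stroke at I1  (J2 effort already set via bond 1)
b3 stroke at R1  (J1 needs exactly one f-in)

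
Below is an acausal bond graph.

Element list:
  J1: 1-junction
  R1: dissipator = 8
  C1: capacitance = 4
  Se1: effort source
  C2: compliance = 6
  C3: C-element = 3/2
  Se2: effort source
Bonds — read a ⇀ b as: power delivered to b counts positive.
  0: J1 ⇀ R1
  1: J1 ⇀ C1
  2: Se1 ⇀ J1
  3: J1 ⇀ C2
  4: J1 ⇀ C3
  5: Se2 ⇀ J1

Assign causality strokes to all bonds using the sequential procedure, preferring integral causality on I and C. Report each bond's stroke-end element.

bond 0 |R1
bond 1 |J1
bond 2 |J1
bond 3 |J1
bond 4 |J1
bond 5 |J1

b2 →J1  (source Se1 imposes e)
b5 →J1  (Se2 (Se) sets effort on bond)
b1 →J1  (C1 integral (e out))
b3 →J1  (C2 integral (e out))
b4 →J1  (C3 outputs effort q/C3)
b0 →R1  (J1: last free bond brings flow in)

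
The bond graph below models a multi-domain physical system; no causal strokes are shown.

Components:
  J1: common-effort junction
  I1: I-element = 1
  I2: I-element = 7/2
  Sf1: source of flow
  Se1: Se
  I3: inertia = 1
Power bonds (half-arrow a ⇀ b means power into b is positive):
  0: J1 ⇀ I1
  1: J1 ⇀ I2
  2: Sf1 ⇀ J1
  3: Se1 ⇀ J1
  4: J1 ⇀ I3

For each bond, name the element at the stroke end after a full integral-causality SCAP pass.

#2 |Sf1  (Sf1: flow source, stroke at near end)
#3 |J1  (Se1 (Se) sets effort on bond)
#0 |I1  (J1 effort already set via bond 3)
#1 |I2  (J1 effort already set via bond 3)
#4 |I3  (J1 effort already set via bond 3)

#0 stroke→I1
#1 stroke→I2
#2 stroke→Sf1
#3 stroke→J1
#4 stroke→I3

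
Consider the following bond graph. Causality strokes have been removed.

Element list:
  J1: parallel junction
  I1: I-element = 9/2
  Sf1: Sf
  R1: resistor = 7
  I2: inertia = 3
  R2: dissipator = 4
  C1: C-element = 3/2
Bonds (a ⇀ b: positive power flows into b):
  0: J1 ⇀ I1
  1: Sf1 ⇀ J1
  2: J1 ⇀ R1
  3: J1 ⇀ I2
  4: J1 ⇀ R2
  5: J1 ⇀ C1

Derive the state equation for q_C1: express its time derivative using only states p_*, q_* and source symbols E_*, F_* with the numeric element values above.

β1 |Sf1  (Sf1 fixes flow; stroke at Sf1)
β0 |I1  (I1 outputs flow p/I1)
β3 |I2  (I2 outputs flow p/I2)
β5 |J1  (C1 outputs effort q/C1)
β2 |R1  (J1 effort already set via bond 5)
β4 |R2  (J1: bond 5 brought effort, rest push out)

dq_C1/dt = F_Sf1 - 2*p_I1/9 - p_I2/3 - 11*q_C1/42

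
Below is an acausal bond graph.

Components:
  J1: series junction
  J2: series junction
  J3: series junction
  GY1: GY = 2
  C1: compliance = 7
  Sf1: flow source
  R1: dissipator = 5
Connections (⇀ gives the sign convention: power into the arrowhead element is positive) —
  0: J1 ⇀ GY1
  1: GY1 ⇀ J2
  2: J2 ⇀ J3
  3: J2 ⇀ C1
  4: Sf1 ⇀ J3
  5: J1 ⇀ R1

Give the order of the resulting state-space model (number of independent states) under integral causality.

1  (C1 all integral)

β4 stroke→Sf1  (Sf1 (Sf) sets flow on bond)
β2 stroke→J3  (J3 flow already set via bond 4)
β1 stroke→J2  (J2: bond 2 brought flow, rest push out)
β3 stroke→J2  (J2 flow already set via bond 2)
β0 stroke→J1  (GY1 both-in/both-out from 1)
β5 stroke→R1  (J1 needs exactly one f-in)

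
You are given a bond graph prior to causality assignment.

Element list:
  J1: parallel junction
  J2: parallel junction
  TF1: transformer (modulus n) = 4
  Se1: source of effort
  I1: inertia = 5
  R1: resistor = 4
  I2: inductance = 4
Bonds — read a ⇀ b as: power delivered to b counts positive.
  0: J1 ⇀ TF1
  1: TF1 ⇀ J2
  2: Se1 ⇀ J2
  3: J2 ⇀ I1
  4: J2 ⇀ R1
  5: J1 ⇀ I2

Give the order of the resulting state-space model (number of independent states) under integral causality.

2  (I1, I2 all integral)

b2 →J2  (Se1: effort source, stroke at far end)
b1 →TF1  (J2 effort already set via bond 2)
b3 →I1  (common-e at J2 fixed by 2)
b4 →R1  (J2: bond 2 brought effort, rest push out)
b0 →J1  (TF1: transformer flips bond 1)
b5 →I2  (J1: bond 0 brought effort, rest push out)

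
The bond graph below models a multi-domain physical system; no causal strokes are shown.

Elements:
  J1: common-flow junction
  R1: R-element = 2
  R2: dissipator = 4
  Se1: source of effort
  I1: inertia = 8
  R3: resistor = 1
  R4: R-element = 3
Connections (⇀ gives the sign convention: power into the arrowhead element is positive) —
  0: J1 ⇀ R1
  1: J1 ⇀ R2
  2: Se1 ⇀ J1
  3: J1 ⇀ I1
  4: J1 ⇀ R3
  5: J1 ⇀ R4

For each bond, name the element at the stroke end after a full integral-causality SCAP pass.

#2 |J1  (Se1 (Se) sets effort on bond)
#3 |I1  (I1 integral (f out))
#0 |J1  (J1 flow already set via bond 3)
#1 |J1  (J1 flow already set via bond 3)
#4 |J1  (common-f at J1 fixed by 3)
#5 |J1  (common-f at J1 fixed by 3)

bond 0 stroke→J1
bond 1 stroke→J1
bond 2 stroke→J1
bond 3 stroke→I1
bond 4 stroke→J1
bond 5 stroke→J1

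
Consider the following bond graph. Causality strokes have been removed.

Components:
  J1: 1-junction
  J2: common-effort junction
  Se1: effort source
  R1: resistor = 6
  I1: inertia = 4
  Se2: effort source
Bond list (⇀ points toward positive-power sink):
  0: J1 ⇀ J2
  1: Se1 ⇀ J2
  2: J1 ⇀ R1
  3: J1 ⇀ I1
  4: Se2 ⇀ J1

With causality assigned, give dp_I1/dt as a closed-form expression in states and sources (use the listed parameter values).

β1 |J2  (source Se1 imposes e)
β4 |J1  (Se2: effort source, stroke at far end)
β0 |J1  (J2: bond 1 brought effort, rest push out)
β3 |I1  (I1 integral (f out))
β2 |J1  (J1 flow already set via bond 3)

dp_I1/dt = -E_Se1 + E_Se2 - 3*p_I1/2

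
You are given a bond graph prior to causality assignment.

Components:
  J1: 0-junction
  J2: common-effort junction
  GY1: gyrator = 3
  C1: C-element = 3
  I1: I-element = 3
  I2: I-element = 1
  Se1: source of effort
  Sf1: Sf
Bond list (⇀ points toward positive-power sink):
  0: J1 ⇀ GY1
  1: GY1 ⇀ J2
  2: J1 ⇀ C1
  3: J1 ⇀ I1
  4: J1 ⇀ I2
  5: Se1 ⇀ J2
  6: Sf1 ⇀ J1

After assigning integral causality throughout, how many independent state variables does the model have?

bond 5 |J2  (Se1: effort source, stroke at far end)
bond 6 |Sf1  (Sf1 (Sf) sets flow on bond)
bond 1 |GY1  (common-e at J2 fixed by 5)
bond 0 |GY1  (through GY1, causality inverts; strokes same side of GY1)
bond 2 |J1  (C1 outputs effort q/C1)
bond 3 |I1  (common-e at J1 fixed by 2)
bond 4 |I2  (J1 effort already set via bond 2)

3  (C1, I1, I2 all integral)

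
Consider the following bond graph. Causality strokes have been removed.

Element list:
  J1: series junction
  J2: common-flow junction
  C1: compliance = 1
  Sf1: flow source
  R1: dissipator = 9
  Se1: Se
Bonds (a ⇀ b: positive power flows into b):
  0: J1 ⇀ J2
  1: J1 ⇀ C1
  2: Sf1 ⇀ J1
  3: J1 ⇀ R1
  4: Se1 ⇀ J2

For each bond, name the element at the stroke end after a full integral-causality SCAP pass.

#0 →J1
#1 →J1
#2 →Sf1
#3 →J1
#4 →J2

β2 stroke at Sf1  (Sf1 (Sf) sets flow on bond)
β4 stroke at J2  (Se1 (Se) sets effort on bond)
β0 stroke at J1  (1-jn J1 has f-setter on 2)
β1 stroke at J1  (J1 flow already set via bond 2)
β3 stroke at J1  (common-f at J1 fixed by 2)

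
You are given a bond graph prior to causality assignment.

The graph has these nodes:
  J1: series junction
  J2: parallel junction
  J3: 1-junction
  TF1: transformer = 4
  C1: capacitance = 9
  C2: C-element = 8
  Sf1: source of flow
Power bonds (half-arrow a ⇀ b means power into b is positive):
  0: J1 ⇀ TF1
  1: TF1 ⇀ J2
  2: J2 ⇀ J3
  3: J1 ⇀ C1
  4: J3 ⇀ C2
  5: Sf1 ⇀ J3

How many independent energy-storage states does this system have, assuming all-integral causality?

#5 |Sf1  (source Sf1 imposes f)
#2 |J3  (J3: bond 5 brought flow, rest push out)
#4 |J3  (1-jn J3 has f-setter on 5)
#1 |J2  (J2: last free bond brings effort in)
#0 |TF1  (through TF1, causality passes straight; one stroke at TF1)
#3 |J1  (J1 flow already set via bond 0)

2  (C1, C2 all integral)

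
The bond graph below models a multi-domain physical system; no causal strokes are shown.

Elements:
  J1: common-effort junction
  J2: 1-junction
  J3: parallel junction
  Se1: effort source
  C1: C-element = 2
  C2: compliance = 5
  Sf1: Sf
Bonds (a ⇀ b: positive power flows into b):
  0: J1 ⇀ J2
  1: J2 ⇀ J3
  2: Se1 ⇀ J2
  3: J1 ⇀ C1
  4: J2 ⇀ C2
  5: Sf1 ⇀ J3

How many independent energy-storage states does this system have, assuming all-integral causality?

2  (C1, C2 all integral)

b2 |J2  (Se1: effort source, stroke at far end)
b5 |Sf1  (source Sf1 imposes f)
b1 |J3  (only one effort-in slot at J3)
b0 |J2  (1-jn J2 has f-setter on 1)
b4 |J2  (common-f at J2 fixed by 1)
b3 |J1  (only one effort-in slot at J1)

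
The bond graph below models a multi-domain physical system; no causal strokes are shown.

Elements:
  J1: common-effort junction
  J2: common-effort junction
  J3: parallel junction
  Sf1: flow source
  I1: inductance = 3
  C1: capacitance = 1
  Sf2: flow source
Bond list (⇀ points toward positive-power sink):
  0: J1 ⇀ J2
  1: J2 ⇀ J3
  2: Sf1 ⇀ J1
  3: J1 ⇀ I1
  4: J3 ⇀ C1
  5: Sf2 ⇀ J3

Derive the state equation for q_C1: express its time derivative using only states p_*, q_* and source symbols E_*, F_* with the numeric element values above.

bond 2 |Sf1  (Sf1: flow source, stroke at near end)
bond 5 |Sf2  (Sf2: flow source, stroke at near end)
bond 3 |I1  (I1 outputs flow p/I1)
bond 0 |J1  (J1 needs exactly one e-in)
bond 1 |J2  (J2: last free bond brings effort in)
bond 4 |J3  (J3: last free bond brings effort in)

dq_C1/dt = F_Sf1 + F_Sf2 - p_I1/3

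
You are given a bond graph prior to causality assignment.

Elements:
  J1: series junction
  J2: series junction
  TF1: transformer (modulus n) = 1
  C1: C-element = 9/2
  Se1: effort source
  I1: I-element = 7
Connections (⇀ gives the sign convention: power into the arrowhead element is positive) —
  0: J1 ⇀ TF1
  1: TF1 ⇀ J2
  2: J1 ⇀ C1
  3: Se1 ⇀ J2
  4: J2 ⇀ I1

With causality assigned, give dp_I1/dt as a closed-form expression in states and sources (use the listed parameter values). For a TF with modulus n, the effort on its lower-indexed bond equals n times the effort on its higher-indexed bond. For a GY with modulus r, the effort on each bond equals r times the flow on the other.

dp_I1/dt = E_Se1 - 2*q_C1/9

β3 |J2  (source Se1 imposes e)
β2 |J1  (C1: C, integral causality)
β0 |TF1  (J1: last free bond brings flow in)
β1 |J2  (TF1: transformer flips bond 0)
β4 |I1  (J2 needs exactly one f-in)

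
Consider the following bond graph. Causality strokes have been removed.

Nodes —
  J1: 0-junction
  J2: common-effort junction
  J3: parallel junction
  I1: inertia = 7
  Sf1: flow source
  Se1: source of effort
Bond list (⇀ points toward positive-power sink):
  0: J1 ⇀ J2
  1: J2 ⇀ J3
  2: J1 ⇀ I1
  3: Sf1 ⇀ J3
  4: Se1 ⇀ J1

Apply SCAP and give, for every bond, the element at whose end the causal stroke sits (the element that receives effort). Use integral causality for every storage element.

β3 →Sf1  (source Sf1 imposes f)
β4 →J1  (source Se1 imposes e)
β0 →J2  (0-jn J1 has e-setter on 4)
β2 →I1  (J1 effort already set via bond 4)
β1 →J3  (0-jn J2 has e-setter on 0)

b0 stroke→J2
b1 stroke→J3
b2 stroke→I1
b3 stroke→Sf1
b4 stroke→J1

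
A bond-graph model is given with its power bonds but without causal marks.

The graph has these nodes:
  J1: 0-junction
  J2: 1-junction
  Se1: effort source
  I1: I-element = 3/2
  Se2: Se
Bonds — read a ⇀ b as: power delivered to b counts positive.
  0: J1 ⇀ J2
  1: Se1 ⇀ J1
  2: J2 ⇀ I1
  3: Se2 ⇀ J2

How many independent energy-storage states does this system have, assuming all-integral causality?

1  (I1 all integral)

bond 1 stroke→J1  (source Se1 imposes e)
bond 3 stroke→J2  (Se2 (Se) sets effort on bond)
bond 0 stroke→J2  (common-e at J1 fixed by 1)
bond 2 stroke→I1  (only one flow-in slot at J2)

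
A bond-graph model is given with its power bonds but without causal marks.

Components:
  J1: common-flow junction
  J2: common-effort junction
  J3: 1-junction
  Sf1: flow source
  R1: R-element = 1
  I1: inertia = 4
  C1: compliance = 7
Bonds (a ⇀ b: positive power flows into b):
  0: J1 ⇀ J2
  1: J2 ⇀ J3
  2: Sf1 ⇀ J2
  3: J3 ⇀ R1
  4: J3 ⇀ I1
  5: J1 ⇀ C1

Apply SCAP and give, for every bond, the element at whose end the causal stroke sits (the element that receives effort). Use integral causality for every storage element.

b2 →Sf1  (source Sf1 imposes f)
b4 →I1  (I1 integral (f out))
b1 →J3  (1-jn J3 has f-setter on 4)
b3 →J3  (common-f at J3 fixed by 4)
b0 →J2  (J2 needs exactly one e-in)
b5 →J1  (common-f at J1 fixed by 0)

β0 |J2
β1 |J3
β2 |Sf1
β3 |J3
β4 |I1
β5 |J1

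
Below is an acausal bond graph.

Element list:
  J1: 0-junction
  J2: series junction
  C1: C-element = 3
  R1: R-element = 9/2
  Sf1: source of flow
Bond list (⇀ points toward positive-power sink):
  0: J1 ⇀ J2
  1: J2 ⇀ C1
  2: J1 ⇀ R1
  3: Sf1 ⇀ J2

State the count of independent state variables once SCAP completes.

1  (C1 all integral)

#3 stroke at Sf1  (Sf1 (Sf) sets flow on bond)
#0 stroke at J2  (J2: bond 3 brought flow, rest push out)
#1 stroke at J2  (J2 flow already set via bond 3)
#2 stroke at J1  (J1: last free bond brings effort in)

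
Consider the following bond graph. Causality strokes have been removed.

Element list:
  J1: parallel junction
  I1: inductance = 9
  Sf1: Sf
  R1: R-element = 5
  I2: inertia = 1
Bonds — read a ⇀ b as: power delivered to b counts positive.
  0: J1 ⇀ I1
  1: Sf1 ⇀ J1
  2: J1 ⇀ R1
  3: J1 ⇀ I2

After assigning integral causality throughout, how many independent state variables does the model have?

bond 1 stroke→Sf1  (source Sf1 imposes f)
bond 0 stroke→I1  (prefer integral on I1)
bond 3 stroke→I2  (I2: I, integral causality)
bond 2 stroke→J1  (J1 needs exactly one e-in)

2  (I1, I2 all integral)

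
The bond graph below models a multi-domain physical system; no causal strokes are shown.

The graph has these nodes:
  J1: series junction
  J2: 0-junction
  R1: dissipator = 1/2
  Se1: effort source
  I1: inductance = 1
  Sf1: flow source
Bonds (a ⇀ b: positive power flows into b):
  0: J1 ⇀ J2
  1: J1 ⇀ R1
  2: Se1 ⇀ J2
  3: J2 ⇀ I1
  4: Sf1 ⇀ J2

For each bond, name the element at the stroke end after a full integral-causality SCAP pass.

bond 0 →J1
bond 1 →R1
bond 2 →J2
bond 3 →I1
bond 4 →Sf1

#2 →J2  (Se1: effort source, stroke at far end)
#4 →Sf1  (Sf1: flow source, stroke at near end)
#0 →J1  (J2 effort already set via bond 2)
#3 →I1  (J2: bond 2 brought effort, rest push out)
#1 →R1  (only one flow-in slot at J1)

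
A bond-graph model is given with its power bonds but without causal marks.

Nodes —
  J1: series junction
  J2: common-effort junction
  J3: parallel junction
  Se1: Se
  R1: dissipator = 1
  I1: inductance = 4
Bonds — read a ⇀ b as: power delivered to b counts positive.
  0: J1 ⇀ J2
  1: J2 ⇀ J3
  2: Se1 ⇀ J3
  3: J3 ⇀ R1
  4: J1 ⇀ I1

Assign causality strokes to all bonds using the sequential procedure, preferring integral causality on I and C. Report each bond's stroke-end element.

#2 stroke at J3  (Se1 fixes effort; stroke away)
#1 stroke at J2  (0-jn J3 has e-setter on 2)
#3 stroke at R1  (0-jn J3 has e-setter on 2)
#0 stroke at J1  (0-jn J2 has e-setter on 1)
#4 stroke at I1  (J1: last free bond brings flow in)

b0 stroke at J1
b1 stroke at J2
b2 stroke at J3
b3 stroke at R1
b4 stroke at I1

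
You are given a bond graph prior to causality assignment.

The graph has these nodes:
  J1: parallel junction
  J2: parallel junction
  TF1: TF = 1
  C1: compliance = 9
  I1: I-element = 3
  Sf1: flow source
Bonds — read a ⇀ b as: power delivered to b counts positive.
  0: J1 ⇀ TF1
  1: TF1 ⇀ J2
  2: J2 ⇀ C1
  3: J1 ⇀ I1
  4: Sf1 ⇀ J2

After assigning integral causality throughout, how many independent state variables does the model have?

2  (C1, I1 all integral)

β4 stroke→Sf1  (Sf1 fixes flow; stroke at Sf1)
β2 stroke→J2  (C1: C, integral causality)
β1 stroke→TF1  (0-jn J2 has e-setter on 2)
β0 stroke→J1  (TF1 one-in-one-out from 1)
β3 stroke→I1  (J1: bond 0 brought effort, rest push out)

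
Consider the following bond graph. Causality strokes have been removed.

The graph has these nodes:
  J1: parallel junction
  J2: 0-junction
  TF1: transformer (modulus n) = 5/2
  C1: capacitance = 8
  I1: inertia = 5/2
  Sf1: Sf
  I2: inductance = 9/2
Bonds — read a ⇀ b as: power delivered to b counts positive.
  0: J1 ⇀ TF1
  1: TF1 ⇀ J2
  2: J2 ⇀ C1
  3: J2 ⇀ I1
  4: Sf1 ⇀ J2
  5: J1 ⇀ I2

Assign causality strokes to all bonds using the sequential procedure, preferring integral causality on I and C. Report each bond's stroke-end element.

β0 stroke at J1
β1 stroke at TF1
β2 stroke at J2
β3 stroke at I1
β4 stroke at Sf1
β5 stroke at I2

b4 stroke at Sf1  (Sf1 fixes flow; stroke at Sf1)
b2 stroke at J2  (C1 outputs effort q/C1)
b1 stroke at TF1  (common-e at J2 fixed by 2)
b3 stroke at I1  (common-e at J2 fixed by 2)
b0 stroke at J1  (TF TF1: opposite of bond 1)
b5 stroke at I2  (J1: bond 0 brought effort, rest push out)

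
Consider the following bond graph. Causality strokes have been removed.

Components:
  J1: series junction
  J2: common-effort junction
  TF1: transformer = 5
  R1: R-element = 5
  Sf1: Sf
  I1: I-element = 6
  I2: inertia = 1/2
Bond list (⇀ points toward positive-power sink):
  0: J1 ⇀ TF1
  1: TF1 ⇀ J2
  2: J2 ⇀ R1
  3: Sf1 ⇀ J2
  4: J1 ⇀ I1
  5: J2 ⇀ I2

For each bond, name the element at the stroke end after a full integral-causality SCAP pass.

bond 0 stroke→J1
bond 1 stroke→TF1
bond 2 stroke→J2
bond 3 stroke→Sf1
bond 4 stroke→I1
bond 5 stroke→I2

#3 stroke→Sf1  (Sf1: flow source, stroke at near end)
#4 stroke→I1  (I1 outputs flow p/I1)
#0 stroke→J1  (1-jn J1 has f-setter on 4)
#1 stroke→TF1  (through TF1, causality passes straight; one stroke at TF1)
#5 stroke→I2  (prefer integral on I2)
#2 stroke→J2  (J2 needs exactly one e-in)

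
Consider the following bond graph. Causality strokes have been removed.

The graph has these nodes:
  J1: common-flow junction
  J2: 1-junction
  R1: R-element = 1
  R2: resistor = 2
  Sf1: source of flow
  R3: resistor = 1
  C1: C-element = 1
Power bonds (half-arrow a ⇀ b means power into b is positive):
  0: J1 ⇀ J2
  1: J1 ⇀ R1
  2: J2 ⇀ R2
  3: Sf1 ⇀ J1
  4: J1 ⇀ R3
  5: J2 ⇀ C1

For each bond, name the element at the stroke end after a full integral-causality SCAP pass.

b3 stroke→Sf1  (Sf1 fixes flow; stroke at Sf1)
b0 stroke→J1  (1-jn J1 has f-setter on 3)
b1 stroke→J1  (common-f at J1 fixed by 3)
b4 stroke→J1  (1-jn J1 has f-setter on 3)
b2 stroke→J2  (J2 flow already set via bond 0)
b5 stroke→J2  (common-f at J2 fixed by 0)

b0 |J1
b1 |J1
b2 |J2
b3 |Sf1
b4 |J1
b5 |J2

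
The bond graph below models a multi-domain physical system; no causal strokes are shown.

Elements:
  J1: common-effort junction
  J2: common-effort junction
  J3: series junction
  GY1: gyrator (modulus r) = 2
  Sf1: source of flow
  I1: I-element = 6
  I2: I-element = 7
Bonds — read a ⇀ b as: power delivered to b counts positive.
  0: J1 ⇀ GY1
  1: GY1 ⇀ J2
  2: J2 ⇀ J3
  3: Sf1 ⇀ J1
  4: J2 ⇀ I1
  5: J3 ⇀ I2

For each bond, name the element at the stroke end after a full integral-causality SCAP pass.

β3 stroke at Sf1  (Sf1 fixes flow; stroke at Sf1)
β0 stroke at J1  (only one effort-in slot at J1)
β1 stroke at J2  (GY1: gyrator matches bond 0)
β2 stroke at J3  (J2 effort already set via bond 1)
β4 stroke at I1  (J2: bond 1 brought effort, rest push out)
β5 stroke at I2  (J3: last free bond brings flow in)

β0 stroke at J1
β1 stroke at J2
β2 stroke at J3
β3 stroke at Sf1
β4 stroke at I1
β5 stroke at I2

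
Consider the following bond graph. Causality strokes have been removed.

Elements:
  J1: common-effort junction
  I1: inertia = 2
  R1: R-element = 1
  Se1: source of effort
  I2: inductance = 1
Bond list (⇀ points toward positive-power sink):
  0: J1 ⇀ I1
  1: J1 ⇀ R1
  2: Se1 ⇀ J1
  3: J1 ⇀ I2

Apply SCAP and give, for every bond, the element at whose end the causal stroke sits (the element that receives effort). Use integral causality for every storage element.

β2 |J1  (Se1 fixes effort; stroke away)
β0 |I1  (J1 effort already set via bond 2)
β1 |R1  (J1 effort already set via bond 2)
β3 |I2  (J1: bond 2 brought effort, rest push out)

#0 stroke at I1
#1 stroke at R1
#2 stroke at J1
#3 stroke at I2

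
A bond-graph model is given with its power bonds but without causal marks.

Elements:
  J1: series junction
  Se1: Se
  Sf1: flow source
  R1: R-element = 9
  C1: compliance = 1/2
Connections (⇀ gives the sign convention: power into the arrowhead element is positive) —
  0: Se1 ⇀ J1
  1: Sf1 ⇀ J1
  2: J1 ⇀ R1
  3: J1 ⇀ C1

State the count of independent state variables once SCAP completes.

1  (C1 all integral)

#0 stroke at J1  (source Se1 imposes e)
#1 stroke at Sf1  (source Sf1 imposes f)
#2 stroke at J1  (J1 flow already set via bond 1)
#3 stroke at J1  (J1 flow already set via bond 1)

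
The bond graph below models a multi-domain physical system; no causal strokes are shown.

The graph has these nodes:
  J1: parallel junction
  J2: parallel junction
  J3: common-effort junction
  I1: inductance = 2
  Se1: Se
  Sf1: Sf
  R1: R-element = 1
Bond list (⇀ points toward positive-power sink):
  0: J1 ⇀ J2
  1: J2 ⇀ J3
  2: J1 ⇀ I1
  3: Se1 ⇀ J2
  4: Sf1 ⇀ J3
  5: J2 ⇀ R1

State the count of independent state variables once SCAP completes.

β3 →J2  (Se1: effort source, stroke at far end)
β4 →Sf1  (Sf1 fixes flow; stroke at Sf1)
β0 →J1  (0-jn J2 has e-setter on 3)
β1 →J3  (0-jn J2 has e-setter on 3)
β5 →R1  (common-e at J2 fixed by 3)
β2 →I1  (0-jn J1 has e-setter on 0)

1  (I1 all integral)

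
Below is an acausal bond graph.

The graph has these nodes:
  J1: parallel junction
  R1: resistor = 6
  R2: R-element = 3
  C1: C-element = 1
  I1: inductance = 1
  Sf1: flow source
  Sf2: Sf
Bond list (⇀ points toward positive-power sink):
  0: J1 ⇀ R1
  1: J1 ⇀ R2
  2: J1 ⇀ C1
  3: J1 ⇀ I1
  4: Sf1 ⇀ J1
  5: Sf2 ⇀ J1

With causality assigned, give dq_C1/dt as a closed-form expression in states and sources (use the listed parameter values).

dq_C1/dt = F_Sf1 + F_Sf2 - p_I1 - q_C1/2

β4 |Sf1  (Sf1: flow source, stroke at near end)
β5 |Sf2  (Sf2 fixes flow; stroke at Sf2)
β2 |J1  (C1 outputs effort q/C1)
β0 |R1  (0-jn J1 has e-setter on 2)
β1 |R2  (0-jn J1 has e-setter on 2)
β3 |I1  (J1 effort already set via bond 2)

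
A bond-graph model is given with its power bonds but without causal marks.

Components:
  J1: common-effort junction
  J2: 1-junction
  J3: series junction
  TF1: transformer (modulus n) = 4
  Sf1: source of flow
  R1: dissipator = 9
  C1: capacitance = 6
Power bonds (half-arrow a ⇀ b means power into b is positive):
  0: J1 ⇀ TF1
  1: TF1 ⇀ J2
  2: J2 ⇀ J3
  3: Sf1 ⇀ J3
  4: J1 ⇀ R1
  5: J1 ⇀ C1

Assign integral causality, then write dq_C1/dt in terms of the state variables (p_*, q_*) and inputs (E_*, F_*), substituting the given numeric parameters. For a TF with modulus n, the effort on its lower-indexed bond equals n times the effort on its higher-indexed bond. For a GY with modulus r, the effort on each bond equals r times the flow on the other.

dq_C1/dt = -F_Sf1/4 - q_C1/54

b3 →Sf1  (Sf1: flow source, stroke at near end)
b2 →J3  (1-jn J3 has f-setter on 3)
b1 →J2  (J2: bond 2 brought flow, rest push out)
b0 →TF1  (TF TF1: opposite of bond 1)
b5 →J1  (C1 outputs effort q/C1)
b4 →R1  (0-jn J1 has e-setter on 5)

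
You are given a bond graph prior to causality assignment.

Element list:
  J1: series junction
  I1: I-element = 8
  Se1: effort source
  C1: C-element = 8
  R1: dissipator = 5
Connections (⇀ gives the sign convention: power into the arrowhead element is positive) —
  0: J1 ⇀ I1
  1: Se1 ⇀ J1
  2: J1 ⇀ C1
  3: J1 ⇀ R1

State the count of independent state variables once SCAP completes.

2  (C1, I1 all integral)

#1 stroke at J1  (Se1 fixes effort; stroke away)
#0 stroke at I1  (prefer integral on I1)
#2 stroke at J1  (common-f at J1 fixed by 0)
#3 stroke at J1  (J1: bond 0 brought flow, rest push out)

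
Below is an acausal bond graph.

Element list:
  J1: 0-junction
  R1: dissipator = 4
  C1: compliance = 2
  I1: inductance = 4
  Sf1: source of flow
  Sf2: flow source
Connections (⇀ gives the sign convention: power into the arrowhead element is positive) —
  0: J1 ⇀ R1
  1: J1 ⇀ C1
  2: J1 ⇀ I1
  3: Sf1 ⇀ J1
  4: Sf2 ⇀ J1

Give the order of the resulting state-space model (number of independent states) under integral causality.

β3 |Sf1  (source Sf1 imposes f)
β4 |Sf2  (source Sf2 imposes f)
β1 |J1  (C1 integral (e out))
β0 |R1  (common-e at J1 fixed by 1)
β2 |I1  (J1 effort already set via bond 1)

2  (C1, I1 all integral)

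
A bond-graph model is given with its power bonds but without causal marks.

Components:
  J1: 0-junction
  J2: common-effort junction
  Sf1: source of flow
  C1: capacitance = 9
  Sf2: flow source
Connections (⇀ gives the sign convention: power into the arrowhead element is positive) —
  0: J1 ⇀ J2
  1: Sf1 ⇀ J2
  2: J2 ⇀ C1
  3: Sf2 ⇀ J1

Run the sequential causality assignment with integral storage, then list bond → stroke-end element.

bond 1 |Sf1  (Sf1 (Sf) sets flow on bond)
bond 3 |Sf2  (Sf2 (Sf) sets flow on bond)
bond 0 |J1  (only one effort-in slot at J1)
bond 2 |J2  (J2: last free bond brings effort in)

#0 |J1
#1 |Sf1
#2 |J2
#3 |Sf2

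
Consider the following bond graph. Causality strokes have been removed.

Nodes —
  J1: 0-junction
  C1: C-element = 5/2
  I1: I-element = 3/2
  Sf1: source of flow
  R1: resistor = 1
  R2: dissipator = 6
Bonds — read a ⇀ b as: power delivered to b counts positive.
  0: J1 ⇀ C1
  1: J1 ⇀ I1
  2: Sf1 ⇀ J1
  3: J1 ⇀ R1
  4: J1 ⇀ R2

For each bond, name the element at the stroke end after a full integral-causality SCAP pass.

#0 stroke at J1
#1 stroke at I1
#2 stroke at Sf1
#3 stroke at R1
#4 stroke at R2

bond 2 →Sf1  (Sf1 fixes flow; stroke at Sf1)
bond 0 →J1  (C1 integral (e out))
bond 1 →I1  (J1 effort already set via bond 0)
bond 3 →R1  (J1: bond 0 brought effort, rest push out)
bond 4 →R2  (J1 effort already set via bond 0)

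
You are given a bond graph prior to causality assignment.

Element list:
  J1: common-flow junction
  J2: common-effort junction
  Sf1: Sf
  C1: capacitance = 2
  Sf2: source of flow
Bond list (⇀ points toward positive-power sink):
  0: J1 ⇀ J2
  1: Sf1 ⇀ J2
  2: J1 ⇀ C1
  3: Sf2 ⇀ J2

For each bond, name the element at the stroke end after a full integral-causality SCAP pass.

bond 1 →Sf1  (source Sf1 imposes f)
bond 3 →Sf2  (Sf2 (Sf) sets flow on bond)
bond 0 →J2  (J2 needs exactly one e-in)
bond 2 →J1  (J1 flow already set via bond 0)

#0 stroke at J2
#1 stroke at Sf1
#2 stroke at J1
#3 stroke at Sf2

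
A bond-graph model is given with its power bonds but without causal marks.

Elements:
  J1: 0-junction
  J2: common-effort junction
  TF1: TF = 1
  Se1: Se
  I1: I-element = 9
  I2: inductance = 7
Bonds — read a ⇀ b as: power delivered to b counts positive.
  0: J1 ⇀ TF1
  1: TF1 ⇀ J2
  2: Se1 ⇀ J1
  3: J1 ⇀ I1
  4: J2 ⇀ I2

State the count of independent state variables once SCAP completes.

2  (I1, I2 all integral)

bond 2 stroke→J1  (Se1 (Se) sets effort on bond)
bond 0 stroke→TF1  (J1: bond 2 brought effort, rest push out)
bond 3 stroke→I1  (J1 effort already set via bond 2)
bond 1 stroke→J2  (TF1 one-in-one-out from 0)
bond 4 stroke→I2  (0-jn J2 has e-setter on 1)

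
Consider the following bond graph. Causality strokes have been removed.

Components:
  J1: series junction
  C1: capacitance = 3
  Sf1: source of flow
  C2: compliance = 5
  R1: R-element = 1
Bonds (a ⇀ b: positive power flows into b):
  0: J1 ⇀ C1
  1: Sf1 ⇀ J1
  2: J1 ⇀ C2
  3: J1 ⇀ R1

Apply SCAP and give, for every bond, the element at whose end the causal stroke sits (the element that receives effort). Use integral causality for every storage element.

bond 0 stroke→J1
bond 1 stroke→Sf1
bond 2 stroke→J1
bond 3 stroke→J1

#1 →Sf1  (Sf1 (Sf) sets flow on bond)
#0 →J1  (1-jn J1 has f-setter on 1)
#2 →J1  (common-f at J1 fixed by 1)
#3 →J1  (1-jn J1 has f-setter on 1)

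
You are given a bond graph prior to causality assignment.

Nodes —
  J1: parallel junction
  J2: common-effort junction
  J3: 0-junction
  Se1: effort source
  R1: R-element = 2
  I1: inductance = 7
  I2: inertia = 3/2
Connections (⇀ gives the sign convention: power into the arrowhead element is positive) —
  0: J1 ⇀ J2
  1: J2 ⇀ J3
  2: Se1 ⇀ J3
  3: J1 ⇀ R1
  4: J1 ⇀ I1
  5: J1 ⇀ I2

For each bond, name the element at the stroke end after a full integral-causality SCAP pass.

bond 2 |J3  (source Se1 imposes e)
bond 1 |J2  (common-e at J3 fixed by 2)
bond 0 |J1  (J2: bond 1 brought effort, rest push out)
bond 3 |R1  (J1 effort already set via bond 0)
bond 4 |I1  (J1: bond 0 brought effort, rest push out)
bond 5 |I2  (0-jn J1 has e-setter on 0)

b0 →J1
b1 →J2
b2 →J3
b3 →R1
b4 →I1
b5 →I2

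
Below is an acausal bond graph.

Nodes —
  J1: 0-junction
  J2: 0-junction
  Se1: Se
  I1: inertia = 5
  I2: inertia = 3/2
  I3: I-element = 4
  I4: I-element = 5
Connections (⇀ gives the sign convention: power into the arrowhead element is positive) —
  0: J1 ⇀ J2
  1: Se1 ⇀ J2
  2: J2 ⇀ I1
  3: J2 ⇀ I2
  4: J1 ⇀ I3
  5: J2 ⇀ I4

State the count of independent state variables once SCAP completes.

bond 1 stroke at J2  (Se1: effort source, stroke at far end)
bond 0 stroke at J1  (J2 effort already set via bond 1)
bond 2 stroke at I1  (0-jn J2 has e-setter on 1)
bond 3 stroke at I2  (common-e at J2 fixed by 1)
bond 5 stroke at I4  (J2 effort already set via bond 1)
bond 4 stroke at I3  (common-e at J1 fixed by 0)

4  (I1, I2, I3, I4 all integral)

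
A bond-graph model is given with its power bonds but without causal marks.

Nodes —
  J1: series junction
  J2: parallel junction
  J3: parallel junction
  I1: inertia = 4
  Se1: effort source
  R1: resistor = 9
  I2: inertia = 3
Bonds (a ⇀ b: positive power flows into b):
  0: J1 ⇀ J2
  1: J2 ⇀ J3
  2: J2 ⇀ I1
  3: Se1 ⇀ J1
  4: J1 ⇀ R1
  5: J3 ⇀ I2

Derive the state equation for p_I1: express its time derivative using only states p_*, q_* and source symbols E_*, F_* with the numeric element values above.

#3 stroke at J1  (Se1 (Se) sets effort on bond)
#2 stroke at I1  (I1 outputs flow p/I1)
#5 stroke at I2  (I2 outputs flow p/I2)
#1 stroke at J3  (closing 0-jn rule on J3)
#0 stroke at J2  (J2 needs exactly one e-in)
#4 stroke at J1  (J1 flow already set via bond 0)

dp_I1/dt = E_Se1 - 9*p_I1/4 - 3*p_I2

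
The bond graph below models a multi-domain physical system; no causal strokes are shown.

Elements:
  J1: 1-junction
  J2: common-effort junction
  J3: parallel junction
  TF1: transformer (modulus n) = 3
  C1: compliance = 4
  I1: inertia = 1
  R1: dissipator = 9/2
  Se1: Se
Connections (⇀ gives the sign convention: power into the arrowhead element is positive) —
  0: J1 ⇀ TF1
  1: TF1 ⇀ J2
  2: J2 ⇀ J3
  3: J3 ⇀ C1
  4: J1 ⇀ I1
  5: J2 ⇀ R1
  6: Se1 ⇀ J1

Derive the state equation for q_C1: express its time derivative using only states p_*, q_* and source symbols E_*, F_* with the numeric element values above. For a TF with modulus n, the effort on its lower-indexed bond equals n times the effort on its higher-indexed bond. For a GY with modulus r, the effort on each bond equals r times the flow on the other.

dq_C1/dt = 3*p_I1 - q_C1/18

bond 6 stroke→J1  (source Se1 imposes e)
bond 3 stroke→J3  (C1 integral (e out))
bond 2 stroke→J2  (common-e at J3 fixed by 3)
bond 1 stroke→TF1  (common-e at J2 fixed by 2)
bond 5 stroke→R1  (0-jn J2 has e-setter on 2)
bond 0 stroke→J1  (TF1: transformer flips bond 1)
bond 4 stroke→I1  (J1: last free bond brings flow in)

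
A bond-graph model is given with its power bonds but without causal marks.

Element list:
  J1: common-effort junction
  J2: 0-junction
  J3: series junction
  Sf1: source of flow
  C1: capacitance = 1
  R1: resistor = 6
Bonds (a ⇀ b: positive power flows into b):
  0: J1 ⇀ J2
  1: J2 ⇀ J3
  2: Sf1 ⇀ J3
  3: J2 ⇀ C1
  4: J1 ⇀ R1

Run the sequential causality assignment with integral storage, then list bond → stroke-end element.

bond 2 |Sf1  (Sf1: flow source, stroke at near end)
bond 1 |J3  (J3 flow already set via bond 2)
bond 3 |J2  (C1: C, integral causality)
bond 0 |J1  (0-jn J2 has e-setter on 3)
bond 4 |R1  (J1 effort already set via bond 0)

b0 |J1
b1 |J3
b2 |Sf1
b3 |J2
b4 |R1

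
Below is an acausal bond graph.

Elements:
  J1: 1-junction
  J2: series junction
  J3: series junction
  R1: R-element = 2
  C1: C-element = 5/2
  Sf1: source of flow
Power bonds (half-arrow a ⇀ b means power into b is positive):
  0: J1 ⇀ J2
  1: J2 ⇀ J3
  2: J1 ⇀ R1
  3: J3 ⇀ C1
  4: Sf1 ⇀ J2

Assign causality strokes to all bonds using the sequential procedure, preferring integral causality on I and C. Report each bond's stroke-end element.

bond 0 →J2
bond 1 →J2
bond 2 →J1
bond 3 →J3
bond 4 →Sf1

β4 |Sf1  (Sf1 fixes flow; stroke at Sf1)
β0 |J2  (J2: bond 4 brought flow, rest push out)
β1 |J2  (common-f at J2 fixed by 4)
β3 |J3  (J3: bond 1 brought flow, rest push out)
β2 |J1  (J1 flow already set via bond 0)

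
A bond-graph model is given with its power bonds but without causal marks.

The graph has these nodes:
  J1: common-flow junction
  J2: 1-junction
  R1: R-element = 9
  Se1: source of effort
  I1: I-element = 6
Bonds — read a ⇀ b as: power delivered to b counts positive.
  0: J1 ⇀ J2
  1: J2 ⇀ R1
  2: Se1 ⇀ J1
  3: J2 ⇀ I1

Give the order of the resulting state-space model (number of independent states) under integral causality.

1  (I1 all integral)

#2 stroke at J1  (Se1: effort source, stroke at far end)
#0 stroke at J2  (closing 1-jn rule on J1)
#3 stroke at I1  (I1: I, integral causality)
#1 stroke at J2  (common-f at J2 fixed by 3)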